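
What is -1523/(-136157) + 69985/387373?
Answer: 1445559532/7534792223 ≈ 0.19185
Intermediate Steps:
-1523/(-136157) + 69985/387373 = -1523*(-1/136157) + 69985*(1/387373) = 1523/136157 + 69985/387373 = 1445559532/7534792223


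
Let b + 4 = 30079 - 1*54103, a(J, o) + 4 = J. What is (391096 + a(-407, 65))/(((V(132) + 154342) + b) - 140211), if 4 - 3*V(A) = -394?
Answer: -1172055/29293 ≈ -40.011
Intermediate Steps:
a(J, o) = -4 + J
V(A) = 398/3 (V(A) = 4/3 - ⅓*(-394) = 4/3 + 394/3 = 398/3)
b = -24028 (b = -4 + (30079 - 1*54103) = -4 + (30079 - 54103) = -4 - 24024 = -24028)
(391096 + a(-407, 65))/(((V(132) + 154342) + b) - 140211) = (391096 + (-4 - 407))/(((398/3 + 154342) - 24028) - 140211) = (391096 - 411)/((463424/3 - 24028) - 140211) = 390685/(391340/3 - 140211) = 390685/(-29293/3) = 390685*(-3/29293) = -1172055/29293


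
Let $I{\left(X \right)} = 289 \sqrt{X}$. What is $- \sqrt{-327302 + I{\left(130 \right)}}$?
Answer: $- i \sqrt{327302 - 289 \sqrt{130}} \approx - 569.22 i$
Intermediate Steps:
$- \sqrt{-327302 + I{\left(130 \right)}} = - \sqrt{-327302 + 289 \sqrt{130}}$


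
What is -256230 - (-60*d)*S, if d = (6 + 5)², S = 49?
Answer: 99510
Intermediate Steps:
d = 121 (d = 11² = 121)
-256230 - (-60*d)*S = -256230 - (-60*121)*49 = -256230 - (-7260)*49 = -256230 - 1*(-355740) = -256230 + 355740 = 99510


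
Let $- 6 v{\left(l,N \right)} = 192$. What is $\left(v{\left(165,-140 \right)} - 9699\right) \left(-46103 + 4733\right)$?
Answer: $402571470$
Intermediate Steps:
$v{\left(l,N \right)} = -32$ ($v{\left(l,N \right)} = \left(- \frac{1}{6}\right) 192 = -32$)
$\left(v{\left(165,-140 \right)} - 9699\right) \left(-46103 + 4733\right) = \left(-32 - 9699\right) \left(-46103 + 4733\right) = \left(-9731\right) \left(-41370\right) = 402571470$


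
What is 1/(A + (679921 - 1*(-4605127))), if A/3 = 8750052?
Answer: 1/31535204 ≈ 3.1711e-8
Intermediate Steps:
A = 26250156 (A = 3*8750052 = 26250156)
1/(A + (679921 - 1*(-4605127))) = 1/(26250156 + (679921 - 1*(-4605127))) = 1/(26250156 + (679921 + 4605127)) = 1/(26250156 + 5285048) = 1/31535204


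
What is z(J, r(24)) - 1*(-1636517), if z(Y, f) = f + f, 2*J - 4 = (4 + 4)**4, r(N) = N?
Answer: 1636565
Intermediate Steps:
J = 2050 (J = 2 + (4 + 4)**4/2 = 2 + (1/2)*8**4 = 2 + (1/2)*4096 = 2 + 2048 = 2050)
z(Y, f) = 2*f
z(J, r(24)) - 1*(-1636517) = 2*24 - 1*(-1636517) = 48 + 1636517 = 1636565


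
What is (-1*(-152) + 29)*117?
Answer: 21177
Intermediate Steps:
(-1*(-152) + 29)*117 = (152 + 29)*117 = 181*117 = 21177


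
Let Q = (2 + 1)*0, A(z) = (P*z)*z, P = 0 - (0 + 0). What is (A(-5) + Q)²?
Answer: 0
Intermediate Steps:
P = 0 (P = 0 - 1*0 = 0 + 0 = 0)
A(z) = 0 (A(z) = (0*z)*z = 0*z = 0)
Q = 0 (Q = 3*0 = 0)
(A(-5) + Q)² = (0 + 0)² = 0² = 0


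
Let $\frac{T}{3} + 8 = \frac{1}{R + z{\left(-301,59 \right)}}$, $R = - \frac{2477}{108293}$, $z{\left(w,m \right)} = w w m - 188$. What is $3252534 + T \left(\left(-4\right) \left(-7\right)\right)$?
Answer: $\frac{941178988039559412}{289427714963} \approx 3.2519 \cdot 10^{6}$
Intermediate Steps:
$z{\left(w,m \right)} = -188 + m w^{2}$ ($z{\left(w,m \right)} = w^{2} m - 188 = m w^{2} - 188 = -188 + m w^{2}$)
$R = - \frac{2477}{108293}$ ($R = \left(-2477\right) \frac{1}{108293} = - \frac{2477}{108293} \approx -0.022873$)
$T = - \frac{13892529993345}{578855429926}$ ($T = -24 + \frac{3}{- \frac{2477}{108293} - \left(188 - 59 \left(-301\right)^{2}\right)} = -24 + \frac{3}{- \frac{2477}{108293} + \left(-188 + 59 \cdot 90601\right)} = -24 + \frac{3}{- \frac{2477}{108293} + \left(-188 + 5345459\right)} = -24 + \frac{3}{- \frac{2477}{108293} + 5345271} = -24 + \frac{3}{\frac{578855429926}{108293}} = -24 + 3 \cdot \frac{108293}{578855429926} = -24 + \frac{324879}{578855429926} = - \frac{13892529993345}{578855429926} \approx -24.0$)
$3252534 + T \left(\left(-4\right) \left(-7\right)\right) = 3252534 - \frac{13892529993345 \left(\left(-4\right) \left(-7\right)\right)}{578855429926} = 3252534 - \frac{194495419906830}{289427714963} = \frac{941178988039559412}{289427714963}$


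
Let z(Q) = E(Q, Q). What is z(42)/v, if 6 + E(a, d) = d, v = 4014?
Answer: 2/223 ≈ 0.0089686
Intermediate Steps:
E(a, d) = -6 + d
z(Q) = -6 + Q
z(42)/v = (-6 + 42)/4014 = 36*(1/4014) = 2/223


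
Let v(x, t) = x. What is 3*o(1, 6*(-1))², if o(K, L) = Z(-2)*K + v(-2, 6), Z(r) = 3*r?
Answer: 192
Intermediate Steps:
o(K, L) = -2 - 6*K (o(K, L) = (3*(-2))*K - 2 = -6*K - 2 = -2 - 6*K)
3*o(1, 6*(-1))² = 3*(-2 - 6*1)² = 3*(-2 - 6)² = 3*(-8)² = 3*64 = 192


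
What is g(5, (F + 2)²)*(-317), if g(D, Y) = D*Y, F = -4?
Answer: -6340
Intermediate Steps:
g(5, (F + 2)²)*(-317) = (5*(-4 + 2)²)*(-317) = (5*(-2)²)*(-317) = (5*4)*(-317) = 20*(-317) = -6340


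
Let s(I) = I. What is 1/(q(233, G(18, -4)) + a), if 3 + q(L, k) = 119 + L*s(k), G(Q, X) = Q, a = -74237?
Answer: -1/69927 ≈ -1.4301e-5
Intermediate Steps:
q(L, k) = 116 + L*k (q(L, k) = -3 + (119 + L*k) = 116 + L*k)
1/(q(233, G(18, -4)) + a) = 1/((116 + 233*18) - 74237) = 1/((116 + 4194) - 74237) = 1/(4310 - 74237) = 1/(-69927) = -1/69927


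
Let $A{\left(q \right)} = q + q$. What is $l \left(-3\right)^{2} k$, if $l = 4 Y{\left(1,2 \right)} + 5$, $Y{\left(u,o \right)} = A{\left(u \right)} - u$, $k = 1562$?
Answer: $126522$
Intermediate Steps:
$A{\left(q \right)} = 2 q$
$Y{\left(u,o \right)} = u$ ($Y{\left(u,o \right)} = 2 u - u = u$)
$l = 9$ ($l = 4 \cdot 1 + 5 = 4 + 5 = 9$)
$l \left(-3\right)^{2} k = 9 \left(-3\right)^{2} \cdot 1562 = 9 \cdot 9 \cdot 1562 = 81 \cdot 1562 = 126522$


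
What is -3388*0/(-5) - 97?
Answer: -97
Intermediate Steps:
-3388*0/(-5) - 97 = -3388*0*(-⅕) - 97 = -3388*0 - 97 = -121*0 - 97 = 0 - 97 = -97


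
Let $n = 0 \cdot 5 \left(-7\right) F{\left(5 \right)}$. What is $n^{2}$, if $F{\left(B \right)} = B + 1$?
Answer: $0$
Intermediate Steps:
$F{\left(B \right)} = 1 + B$
$n = 0$ ($n = 0 \cdot 5 \left(-7\right) \left(1 + 5\right) = 0 \left(-7\right) 6 = 0 \cdot 6 = 0$)
$n^{2} = 0^{2} = 0$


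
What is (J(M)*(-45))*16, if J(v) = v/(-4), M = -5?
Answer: -900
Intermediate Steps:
J(v) = -v/4 (J(v) = v*(-¼) = -v/4)
(J(M)*(-45))*16 = (-¼*(-5)*(-45))*16 = ((5/4)*(-45))*16 = -225/4*16 = -900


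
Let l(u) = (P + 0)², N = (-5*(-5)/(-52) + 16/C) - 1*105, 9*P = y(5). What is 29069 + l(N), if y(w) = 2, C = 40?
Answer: 2354593/81 ≈ 29069.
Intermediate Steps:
P = 2/9 (P = (⅑)*2 = 2/9 ≈ 0.22222)
N = -27321/260 (N = (-5*(-5)/(-52) + 16/40) - 1*105 = (25*(-1/52) + 16*(1/40)) - 105 = (-25/52 + ⅖) - 105 = -21/260 - 105 = -27321/260 ≈ -105.08)
l(u) = 4/81 (l(u) = (2/9 + 0)² = (2/9)² = 4/81)
29069 + l(N) = 29069 + 4/81 = 2354593/81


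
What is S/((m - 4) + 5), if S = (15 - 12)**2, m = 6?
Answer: 9/7 ≈ 1.2857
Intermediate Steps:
S = 9 (S = 3**2 = 9)
S/((m - 4) + 5) = 9/((6 - 4) + 5) = 9/(2 + 5) = 9/7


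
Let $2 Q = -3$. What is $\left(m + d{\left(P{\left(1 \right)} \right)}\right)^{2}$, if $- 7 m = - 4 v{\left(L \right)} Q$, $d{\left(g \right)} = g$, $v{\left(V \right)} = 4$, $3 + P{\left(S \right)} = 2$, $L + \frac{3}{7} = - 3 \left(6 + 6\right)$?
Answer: $\frac{961}{49} \approx 19.612$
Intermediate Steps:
$L = - \frac{255}{7}$ ($L = - \frac{3}{7} - 3 \left(6 + 6\right) = - \frac{3}{7} - 36 = - \frac{255}{7} \approx -36.429$)
$P{\left(S \right)} = -1$ ($P{\left(S \right)} = -3 + 2 = -1$)
$Q = - \frac{3}{2}$ ($Q = \frac{1}{2} \left(-3\right) = - \frac{3}{2} \approx -1.5$)
$m = - \frac{24}{7}$ ($m = - \frac{\left(-4\right) 4 \left(- \frac{3}{2}\right)}{7} = - \frac{\left(-16\right) \left(- \frac{3}{2}\right)}{7} = \left(- \frac{1}{7}\right) 24 = - \frac{24}{7} \approx -3.4286$)
$\left(m + d{\left(P{\left(1 \right)} \right)}\right)^{2} = \left(- \frac{24}{7} - 1\right)^{2} = \left(- \frac{31}{7}\right)^{2} = \frac{961}{49}$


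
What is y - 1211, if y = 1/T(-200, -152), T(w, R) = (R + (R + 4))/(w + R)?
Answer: -90737/75 ≈ -1209.8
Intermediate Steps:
T(w, R) = (4 + 2*R)/(R + w) (T(w, R) = (R + (4 + R))/(R + w) = (4 + 2*R)/(R + w))
y = 88/75 (y = 1/(2*(2 - 152)/(-152 - 200)) = 1/(2*(-150)/(-352)) = 1/(2*(-1/352)*(-150)) = 1/(75/88) = 88/75 ≈ 1.1733)
y - 1211 = 88/75 - 1211 = -90737/75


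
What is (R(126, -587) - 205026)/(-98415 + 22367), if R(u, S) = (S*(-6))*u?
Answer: -119373/38024 ≈ -3.1394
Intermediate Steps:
R(u, S) = -6*S*u (R(u, S) = (-6*S)*u = -6*S*u)
(R(126, -587) - 205026)/(-98415 + 22367) = (-6*(-587)*126 - 205026)/(-98415 + 22367) = (443772 - 205026)/(-76048) = 238746*(-1/76048) = -119373/38024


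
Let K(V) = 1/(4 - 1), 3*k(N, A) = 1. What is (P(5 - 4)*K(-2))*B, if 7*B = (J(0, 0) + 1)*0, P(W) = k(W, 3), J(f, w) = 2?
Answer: 0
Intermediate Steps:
k(N, A) = 1/3 (k(N, A) = (1/3)*1 = 1/3)
K(V) = 1/3
P(W) = 1/3
B = 0 (B = ((2 + 1)*0)/7 = (3*0)/7 = (1/7)*0 = 0)
(P(5 - 4)*K(-2))*B = ((1/3)*(1/3))*0 = (1/9)*0 = 0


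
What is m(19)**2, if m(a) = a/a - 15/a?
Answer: 16/361 ≈ 0.044321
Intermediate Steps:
m(a) = 1 - 15/a
m(19)**2 = ((-15 + 19)/19)**2 = ((1/19)*4)**2 = (4/19)**2 = 16/361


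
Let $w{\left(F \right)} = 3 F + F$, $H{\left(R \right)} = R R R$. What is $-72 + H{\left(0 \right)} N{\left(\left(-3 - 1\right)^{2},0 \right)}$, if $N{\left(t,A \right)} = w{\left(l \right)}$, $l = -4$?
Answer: $-72$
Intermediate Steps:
$H{\left(R \right)} = R^{3}$ ($H{\left(R \right)} = R^{2} R = R^{3}$)
$w{\left(F \right)} = 4 F$
$N{\left(t,A \right)} = -16$ ($N{\left(t,A \right)} = 4 \left(-4\right) = -16$)
$-72 + H{\left(0 \right)} N{\left(\left(-3 - 1\right)^{2},0 \right)} = -72 + 0^{3} \left(-16\right) = -72 + 0 \left(-16\right) = -72 + 0 = -72$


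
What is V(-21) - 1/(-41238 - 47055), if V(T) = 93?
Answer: 8211250/88293 ≈ 93.000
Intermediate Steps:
V(-21) - 1/(-41238 - 47055) = 93 - 1/(-41238 - 47055) = 93 - 1/(-88293) = 93 - 1*(-1/88293) = 93 + 1/88293 = 8211250/88293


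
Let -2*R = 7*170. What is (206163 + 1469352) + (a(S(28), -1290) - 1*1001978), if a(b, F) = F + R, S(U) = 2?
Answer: 671652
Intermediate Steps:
R = -595 (R = -7*170/2 = -½*1190 = -595)
a(b, F) = -595 + F (a(b, F) = F - 595 = -595 + F)
(206163 + 1469352) + (a(S(28), -1290) - 1*1001978) = (206163 + 1469352) + ((-595 - 1290) - 1*1001978) = 1675515 + (-1885 - 1001978) = 1675515 - 1003863 = 671652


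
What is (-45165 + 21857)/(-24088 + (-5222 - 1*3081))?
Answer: 23308/32391 ≈ 0.71958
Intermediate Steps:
(-45165 + 21857)/(-24088 + (-5222 - 1*3081)) = -23308/(-24088 + (-5222 - 3081)) = -23308/(-24088 - 8303) = -23308/(-32391) = -23308*(-1/32391) = 23308/32391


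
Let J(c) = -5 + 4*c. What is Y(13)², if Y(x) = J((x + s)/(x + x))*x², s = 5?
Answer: 142129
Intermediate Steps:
Y(x) = x²*(-5 + 2*(5 + x)/x) (Y(x) = (-5 + 4*((x + 5)/(x + x)))*x² = (-5 + 4*((5 + x)/((2*x))))*x² = (-5 + 4*((5 + x)*(1/(2*x))))*x² = (-5 + 4*((5 + x)/(2*x)))*x² = (-5 + 2*(5 + x)/x)*x² = x²*(-5 + 2*(5 + x)/x))
Y(13)² = (13*(10 - 3*13))² = (13*(10 - 39))² = (13*(-29))² = (-377)² = 142129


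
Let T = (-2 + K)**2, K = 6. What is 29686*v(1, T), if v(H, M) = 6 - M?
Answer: -296860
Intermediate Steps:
T = 16 (T = (-2 + 6)**2 = 4**2 = 16)
29686*v(1, T) = 29686*(6 - 1*16) = 29686*(6 - 16) = 29686*(-10) = -296860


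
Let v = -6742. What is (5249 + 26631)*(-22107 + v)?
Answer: -919706120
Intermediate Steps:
(5249 + 26631)*(-22107 + v) = (5249 + 26631)*(-22107 - 6742) = 31880*(-28849) = -919706120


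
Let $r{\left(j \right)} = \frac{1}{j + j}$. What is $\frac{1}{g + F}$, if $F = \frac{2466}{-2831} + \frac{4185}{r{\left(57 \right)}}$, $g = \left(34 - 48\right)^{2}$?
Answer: $\frac{2831}{1351194200} \approx 2.0952 \cdot 10^{-6}$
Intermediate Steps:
$r{\left(j \right)} = \frac{1}{2 j}$
$g = 196$ ($g = \left(-14\right)^{2} = 196$)
$F = \frac{1350639324}{2831}$ ($F = \frac{2466}{-2831} + \frac{4185}{\frac{1}{2} \cdot \frac{1}{57}} = 2466 \left(- \frac{1}{2831}\right) + \frac{4185}{\frac{1}{2} \cdot \frac{1}{57}} = - \frac{2466}{2831} + 4185 \frac{1}{\frac{1}{114}} = - \frac{2466}{2831} + 4185 \cdot 114 = - \frac{2466}{2831} + 477090 = \frac{1350639324}{2831} \approx 4.7709 \cdot 10^{5}$)
$\frac{1}{g + F} = \frac{1}{196 + \frac{1350639324}{2831}} = \frac{1}{\frac{1351194200}{2831}} = \frac{2831}{1351194200}$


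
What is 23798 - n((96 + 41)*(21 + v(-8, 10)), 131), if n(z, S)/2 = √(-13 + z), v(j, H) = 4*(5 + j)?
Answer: 23798 - 4*√305 ≈ 23728.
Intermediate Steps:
v(j, H) = 20 + 4*j
n(z, S) = 2*√(-13 + z)
23798 - n((96 + 41)*(21 + v(-8, 10)), 131) = 23798 - 2*√(-13 + (96 + 41)*(21 + (20 + 4*(-8)))) = 23798 - 2*√(-13 + 137*(21 + (20 - 32))) = 23798 - 2*√(-13 + 137*(21 - 12)) = 23798 - 2*√(-13 + 137*9) = 23798 - 2*√(-13 + 1233) = 23798 - 2*√1220 = 23798 - 2*2*√305 = 23798 - 4*√305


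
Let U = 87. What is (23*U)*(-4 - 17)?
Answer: -42021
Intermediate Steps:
(23*U)*(-4 - 17) = (23*87)*(-4 - 17) = 2001*(-21) = -42021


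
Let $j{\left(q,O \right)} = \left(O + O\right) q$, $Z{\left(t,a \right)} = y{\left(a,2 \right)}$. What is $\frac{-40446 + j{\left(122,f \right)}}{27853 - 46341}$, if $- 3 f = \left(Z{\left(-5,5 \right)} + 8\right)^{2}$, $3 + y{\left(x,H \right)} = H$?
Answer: $\frac{66647}{27732} \approx 2.4033$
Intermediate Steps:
$y{\left(x,H \right)} = -3 + H$
$Z{\left(t,a \right)} = -1$ ($Z{\left(t,a \right)} = -3 + 2 = -1$)
$f = - \frac{49}{3}$ ($f = - \frac{\left(-1 + 8\right)^{2}}{3} = - \frac{7^{2}}{3} = \left(- \frac{1}{3}\right) 49 = - \frac{49}{3} \approx -16.333$)
$j{\left(q,O \right)} = 2 O q$
$\frac{-40446 + j{\left(122,f \right)}}{27853 - 46341} = \frac{-40446 + 2 \left(- \frac{49}{3}\right) 122}{27853 - 46341} = \frac{-40446 - \frac{11956}{3}}{-18488} = \left(- \frac{133294}{3}\right) \left(- \frac{1}{18488}\right) = \frac{66647}{27732}$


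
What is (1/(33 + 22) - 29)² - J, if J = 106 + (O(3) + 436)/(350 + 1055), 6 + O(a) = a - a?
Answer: 623612116/850025 ≈ 733.64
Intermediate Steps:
O(a) = -6 (O(a) = -6 + (a - a) = -6 + 0 = -6)
J = 29872/281 (J = 106 + (-6 + 436)/(350 + 1055) = 106 + 430/1405 = 106 + 430*(1/1405) = 106 + 86/281 = 29872/281 ≈ 106.31)
(1/(33 + 22) - 29)² - J = (1/(33 + 22) - 29)² - 1*29872/281 = (1/55 - 29)² - 29872/281 = (-1594/55)² - 29872/281 = 2540836/3025 - 29872/281 = 623612116/850025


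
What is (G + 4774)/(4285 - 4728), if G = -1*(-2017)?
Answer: -6791/443 ≈ -15.330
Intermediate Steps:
G = 2017
(G + 4774)/(4285 - 4728) = (2017 + 4774)/(4285 - 4728) = 6791/(-443) = 6791*(-1/443) = -6791/443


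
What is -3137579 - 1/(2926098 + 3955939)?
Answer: -21592934768424/6882037 ≈ -3.1376e+6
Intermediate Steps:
-3137579 - 1/(2926098 + 3955939) = -3137579 - 1/6882037 = -21592934768424/6882037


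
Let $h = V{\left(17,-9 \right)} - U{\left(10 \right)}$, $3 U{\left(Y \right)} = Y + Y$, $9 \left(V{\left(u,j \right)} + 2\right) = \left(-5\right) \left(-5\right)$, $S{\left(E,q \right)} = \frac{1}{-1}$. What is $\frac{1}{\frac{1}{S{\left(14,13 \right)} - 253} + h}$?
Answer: $- \frac{2286}{13471} \approx -0.1697$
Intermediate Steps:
$S{\left(E,q \right)} = -1$
$V{\left(u,j \right)} = \frac{7}{9}$ ($V{\left(u,j \right)} = -2 + \frac{\left(-5\right) \left(-5\right)}{9} = -2 + \frac{1}{9} \cdot 25 = -2 + \frac{25}{9} = \frac{7}{9}$)
$U{\left(Y \right)} = \frac{2 Y}{3}$ ($U{\left(Y \right)} = \frac{Y + Y}{3} = \frac{2 Y}{3}$)
$h = - \frac{53}{9}$ ($h = \frac{7}{9} - \frac{2}{3} \cdot 10 = \frac{7}{9} - \frac{20}{3} = - \frac{53}{9} \approx -5.8889$)
$\frac{1}{\frac{1}{S{\left(14,13 \right)} - 253} + h} = \frac{1}{\frac{1}{-1 - 253} - \frac{53}{9}} = \frac{1}{\frac{1}{-254} - \frac{53}{9}} = \frac{1}{- \frac{1}{254} - \frac{53}{9}} = \frac{1}{- \frac{13471}{2286}} = - \frac{2286}{13471}$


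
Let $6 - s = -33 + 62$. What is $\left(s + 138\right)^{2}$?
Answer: $13225$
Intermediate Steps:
$s = -23$ ($s = 6 - \left(-33 + 62\right) = 6 - 29 = -23$)
$\left(s + 138\right)^{2} = \left(-23 + 138\right)^{2} = 115^{2} = 13225$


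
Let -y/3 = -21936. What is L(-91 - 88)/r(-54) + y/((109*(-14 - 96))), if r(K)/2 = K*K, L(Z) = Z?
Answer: -192969233/34962840 ≈ -5.5193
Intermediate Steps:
y = 65808 (y = -3*(-21936) = 65808)
r(K) = 2*K² (r(K) = 2*(K*K) = 2*K²)
L(-91 - 88)/r(-54) + y/((109*(-14 - 96))) = (-91 - 88)/((2*(-54)²)) + 65808/((109*(-14 - 96))) = -179/(2*2916) + 65808/((109*(-110))) = -179/5832 + 65808/(-11990) = -179*1/5832 + 65808*(-1/11990) = -179/5832 - 32904/5995 = -192969233/34962840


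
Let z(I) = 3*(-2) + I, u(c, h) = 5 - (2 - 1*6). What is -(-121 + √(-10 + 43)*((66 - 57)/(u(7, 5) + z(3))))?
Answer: 121 - 3*√33/2 ≈ 112.38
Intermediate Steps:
u(c, h) = 9 (u(c, h) = 5 - (2 - 6) = 5 - 1*(-4) = 5 + 4 = 9)
z(I) = -6 + I
-(-121 + √(-10 + 43)*((66 - 57)/(u(7, 5) + z(3)))) = -(-121 + √(-10 + 43)*((66 - 57)/(9 + (-6 + 3)))) = -(-121 + √33*(9/(9 - 3))) = -(-121 + √33*(9/6)) = -(-121 + √33*(9*(⅙))) = -(-121 + √33*(3/2)) = -(-121 + 3*√33/2) = 121 - 3*√33/2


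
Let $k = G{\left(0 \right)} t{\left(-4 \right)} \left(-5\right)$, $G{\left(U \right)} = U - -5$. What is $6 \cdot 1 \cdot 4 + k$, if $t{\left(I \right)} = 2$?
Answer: $-26$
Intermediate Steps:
$G{\left(U \right)} = 5 + U$ ($G{\left(U \right)} = U + 5 = 5 + U$)
$k = -50$ ($k = \left(5 + 0\right) 2 \left(-5\right) = 5 \cdot 2 \left(-5\right) = 10 \left(-5\right) = -50$)
$6 \cdot 1 \cdot 4 + k = 6 \cdot 1 \cdot 4 - 50 = 6 \cdot 4 - 50 = 24 - 50 = -26$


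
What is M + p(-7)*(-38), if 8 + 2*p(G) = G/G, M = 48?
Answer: 181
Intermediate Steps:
p(G) = -7/2 (p(G) = -4 + (G/G)/2 = -4 + (½)*1 = -4 + ½ = -7/2)
M + p(-7)*(-38) = 48 - 7/2*(-38) = 48 + 133 = 181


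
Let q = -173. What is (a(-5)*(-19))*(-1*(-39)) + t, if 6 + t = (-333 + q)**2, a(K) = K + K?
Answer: 263440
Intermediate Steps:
a(K) = 2*K
t = 256030 (t = -6 + (-333 - 173)**2 = -6 + (-506)**2 = -6 + 256036 = 256030)
(a(-5)*(-19))*(-1*(-39)) + t = ((2*(-5))*(-19))*(-1*(-39)) + 256030 = -10*(-19)*39 + 256030 = 190*39 + 256030 = 7410 + 256030 = 263440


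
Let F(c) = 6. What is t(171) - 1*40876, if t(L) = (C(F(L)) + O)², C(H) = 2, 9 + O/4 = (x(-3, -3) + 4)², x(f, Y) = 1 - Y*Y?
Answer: -39976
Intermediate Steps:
x(f, Y) = 1 - Y²
O = 28 (O = -36 + 4*((1 - 1*(-3)²) + 4)² = -36 + 4*((1 - 1*9) + 4)² = -36 + 4*((1 - 9) + 4)² = -36 + 4*(-8 + 4)² = -36 + 4*(-4)² = -36 + 4*16 = -36 + 64 = 28)
t(L) = 900 (t(L) = (2 + 28)² = 30² = 900)
t(171) - 1*40876 = 900 - 1*40876 = 900 - 40876 = -39976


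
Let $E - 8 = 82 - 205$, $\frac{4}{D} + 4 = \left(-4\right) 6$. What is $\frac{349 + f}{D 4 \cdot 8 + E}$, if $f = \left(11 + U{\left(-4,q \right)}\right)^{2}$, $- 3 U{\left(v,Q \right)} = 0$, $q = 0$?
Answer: $- \frac{3290}{837} \approx -3.9307$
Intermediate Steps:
$U{\left(v,Q \right)} = 0$ ($U{\left(v,Q \right)} = \left(- \frac{1}{3}\right) 0 = 0$)
$D = - \frac{1}{7}$ ($D = \frac{4}{-4 - 24} = \frac{4}{-28} = 4 \left(- \frac{1}{28}\right) = - \frac{1}{7} \approx -0.14286$)
$E = -115$ ($E = 8 + \left(82 - 205\right) = 8 - 123 = -115$)
$f = 121$ ($f = \left(11 + 0\right)^{2} = 11^{2} = 121$)
$\frac{349 + f}{D 4 \cdot 8 + E} = \frac{349 + 121}{\left(- \frac{1}{7}\right) 4 \cdot 8 - 115} = \frac{470}{\left(- \frac{4}{7}\right) 8 - 115} = \frac{470}{- \frac{32}{7} - 115} = \frac{470}{- \frac{837}{7}} = 470 \left(- \frac{7}{837}\right) = - \frac{3290}{837}$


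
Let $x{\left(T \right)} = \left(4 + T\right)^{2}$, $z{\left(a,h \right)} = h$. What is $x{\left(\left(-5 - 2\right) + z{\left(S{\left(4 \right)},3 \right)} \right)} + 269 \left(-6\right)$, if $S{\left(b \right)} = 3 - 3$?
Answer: $-1614$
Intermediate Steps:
$S{\left(b \right)} = 0$
$x{\left(\left(-5 - 2\right) + z{\left(S{\left(4 \right)},3 \right)} \right)} + 269 \left(-6\right) = \left(4 + \left(\left(-5 - 2\right) + 3\right)\right)^{2} + 269 \left(-6\right) = \left(4 + \left(-7 + 3\right)\right)^{2} - 1614 = \left(4 - 4\right)^{2} - 1614 = 0^{2} - 1614 = 0 - 1614 = -1614$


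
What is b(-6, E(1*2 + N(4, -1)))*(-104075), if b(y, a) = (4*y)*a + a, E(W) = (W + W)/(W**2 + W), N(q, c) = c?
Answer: 2393725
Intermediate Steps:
E(W) = 2*W/(W + W**2) (E(W) = (2*W)/(W + W**2) = 2*W/(W + W**2))
b(y, a) = a + 4*a*y (b(y, a) = 4*a*y + a = a + 4*a*y)
b(-6, E(1*2 + N(4, -1)))*(-104075) = ((2/(1 + (1*2 - 1)))*(1 + 4*(-6)))*(-104075) = ((2/(1 + (2 - 1)))*(1 - 24))*(-104075) = ((2/(1 + 1))*(-23))*(-104075) = ((2/2)*(-23))*(-104075) = ((2*(1/2))*(-23))*(-104075) = (1*(-23))*(-104075) = -23*(-104075) = 2393725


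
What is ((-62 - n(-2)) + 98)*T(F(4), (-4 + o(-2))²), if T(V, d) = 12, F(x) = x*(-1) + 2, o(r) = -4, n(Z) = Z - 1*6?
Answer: 528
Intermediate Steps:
n(Z) = -6 + Z (n(Z) = Z - 6 = -6 + Z)
F(x) = 2 - x (F(x) = -x + 2 = 2 - x)
((-62 - n(-2)) + 98)*T(F(4), (-4 + o(-2))²) = ((-62 - (-6 - 2)) + 98)*12 = ((-62 - 1*(-8)) + 98)*12 = ((-62 + 8) + 98)*12 = (-54 + 98)*12 = 44*12 = 528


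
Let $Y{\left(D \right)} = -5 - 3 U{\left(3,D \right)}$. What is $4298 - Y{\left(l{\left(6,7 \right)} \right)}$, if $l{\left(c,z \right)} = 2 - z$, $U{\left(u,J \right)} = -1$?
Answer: $4300$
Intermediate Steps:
$Y{\left(D \right)} = -2$ ($Y{\left(D \right)} = -5 - -3 = -5 + 3 = -2$)
$4298 - Y{\left(l{\left(6,7 \right)} \right)} = 4298 - -2 = 4298 + 2 = 4300$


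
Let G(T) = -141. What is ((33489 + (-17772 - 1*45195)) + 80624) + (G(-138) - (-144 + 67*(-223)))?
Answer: 66090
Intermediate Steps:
((33489 + (-17772 - 1*45195)) + 80624) + (G(-138) - (-144 + 67*(-223))) = ((33489 + (-17772 - 1*45195)) + 80624) + (-141 - (-144 + 67*(-223))) = ((33489 + (-17772 - 45195)) + 80624) + (-141 - (-144 - 14941)) = ((33489 - 62967) + 80624) + (-141 - 1*(-15085)) = (-29478 + 80624) + (-141 + 15085) = 51146 + 14944 = 66090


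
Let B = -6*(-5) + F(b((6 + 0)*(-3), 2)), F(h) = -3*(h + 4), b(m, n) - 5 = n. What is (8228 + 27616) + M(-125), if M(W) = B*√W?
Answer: 35844 - 15*I*√5 ≈ 35844.0 - 33.541*I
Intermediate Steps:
b(m, n) = 5 + n
F(h) = -12 - 3*h (F(h) = -3*(4 + h) = -12 - 3*h)
B = -3 (B = -6*(-5) + (-12 - 3*(5 + 2)) = 30 + (-12 - 3*7) = 30 + (-12 - 21) = 30 - 33 = -3)
M(W) = -3*√W
(8228 + 27616) + M(-125) = (8228 + 27616) - 15*I*√5 = 35844 - 15*I*√5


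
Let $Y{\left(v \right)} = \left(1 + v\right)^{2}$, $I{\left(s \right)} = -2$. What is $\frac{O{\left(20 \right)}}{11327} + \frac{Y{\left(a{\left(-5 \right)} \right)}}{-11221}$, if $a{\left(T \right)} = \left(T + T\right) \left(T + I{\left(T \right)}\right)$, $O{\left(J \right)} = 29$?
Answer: $- \frac{56773998}{127100267} \approx -0.44669$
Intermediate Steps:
$a{\left(T \right)} = 2 T \left(-2 + T\right)$ ($a{\left(T \right)} = \left(T + T\right) \left(T - 2\right) = 2 T \left(-2 + T\right)$)
$\frac{O{\left(20 \right)}}{11327} + \frac{Y{\left(a{\left(-5 \right)} \right)}}{-11221} = \frac{29}{11327} + \frac{\left(1 + 2 \left(-5\right) \left(-2 - 5\right)\right)^{2}}{-11221} = 29 \cdot \frac{1}{11327} + \left(1 + 2 \left(-5\right) \left(-7\right)\right)^{2} \left(- \frac{1}{11221}\right) = \frac{29}{11327} + \left(1 + 70\right)^{2} \left(- \frac{1}{11221}\right) = \frac{29}{11327} + 71^{2} \left(- \frac{1}{11221}\right) = \frac{29}{11327} + 5041 \left(- \frac{1}{11221}\right) = \frac{29}{11327} - \frac{5041}{11221} = - \frac{56773998}{127100267}$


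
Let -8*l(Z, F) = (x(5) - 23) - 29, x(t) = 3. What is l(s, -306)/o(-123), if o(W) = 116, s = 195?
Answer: 49/928 ≈ 0.052802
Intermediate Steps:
l(Z, F) = 49/8 (l(Z, F) = -((3 - 23) - 29)/8 = -(-20 - 29)/8 = -1/8*(-49) = 49/8)
l(s, -306)/o(-123) = (49/8)/116 = (49/8)*(1/116) = 49/928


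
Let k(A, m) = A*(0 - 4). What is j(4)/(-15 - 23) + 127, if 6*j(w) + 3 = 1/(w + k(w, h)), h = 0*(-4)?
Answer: 347509/2736 ≈ 127.01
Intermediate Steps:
h = 0
k(A, m) = -4*A (k(A, m) = A*(-4) = -4*A)
j(w) = -1/2 - 1/(18*w) (j(w) = -1/2 + 1/(6*(w - 4*w)) = -1/2 + 1/(6*((-3*w))) = -1/2 + (-1/(3*w))/6 = -1/2 - 1/(18*w))
j(4)/(-15 - 23) + 127 = ((1/18)*(-1 - 9*4)/4)/(-15 - 23) + 127 = ((1/18)*(1/4)*(-1 - 36))/(-38) + 127 = ((1/18)*(1/4)*(-37))*(-1/38) + 127 = -37/72*(-1/38) + 127 = 37/2736 + 127 = 347509/2736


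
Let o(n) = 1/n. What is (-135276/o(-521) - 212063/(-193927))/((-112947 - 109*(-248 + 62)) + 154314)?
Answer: 13667741683955/11953854207 ≈ 1143.4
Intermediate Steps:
(-135276/o(-521) - 212063/(-193927))/((-112947 - 109*(-248 + 62)) + 154314) = (-135276/(1/(-521)) - 212063/(-193927))/((-112947 - 109*(-248 + 62)) + 154314) = (-135276/(-1/521) - 212063*(-1/193927))/((-112947 - 109*(-186)) + 154314) = (-135276*(-521) + 212063/193927)/((-112947 + 20274) + 154314) = (70478796 + 212063/193927)/(-92673 + 154314) = (13667741683955/193927)/61641 = (13667741683955/193927)*(1/61641) = 13667741683955/11953854207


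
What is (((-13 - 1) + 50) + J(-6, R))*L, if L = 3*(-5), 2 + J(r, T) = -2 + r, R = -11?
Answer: -390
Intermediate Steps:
J(r, T) = -4 + r (J(r, T) = -2 + (-2 + r) = -4 + r)
L = -15
(((-13 - 1) + 50) + J(-6, R))*L = (((-13 - 1) + 50) + (-4 - 6))*(-15) = ((-14 + 50) - 10)*(-15) = (36 - 10)*(-15) = 26*(-15) = -390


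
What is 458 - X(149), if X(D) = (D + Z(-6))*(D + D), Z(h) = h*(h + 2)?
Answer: -51096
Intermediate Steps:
Z(h) = h*(2 + h)
X(D) = 2*D*(24 + D) (X(D) = (D - 6*(2 - 6))*(D + D) = (D - 6*(-4))*(2*D) = (D + 24)*(2*D) = (24 + D)*(2*D) = 2*D*(24 + D))
458 - X(149) = 458 - 2*149*(24 + 149) = 458 - 2*149*173 = 458 - 1*51554 = 458 - 51554 = -51096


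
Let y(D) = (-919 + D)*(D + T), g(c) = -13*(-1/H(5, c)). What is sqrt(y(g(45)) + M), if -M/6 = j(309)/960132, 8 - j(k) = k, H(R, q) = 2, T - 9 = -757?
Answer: sqrt(17326203771650097)/160022 ≈ 822.57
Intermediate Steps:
T = -748 (T = 9 - 757 = -748)
j(k) = 8 - k
M = 301/160022 (M = -6*(8 - 1*309)/960132 = -6*(8 - 309)/960132 = -(-1806)/960132 = -6*(-301/960132) = 301/160022 ≈ 0.0018810)
g(c) = 13/2 (g(c) = -13/(2*(-1)) = -13/(-2) = -13*(-1/2) = 13/2)
y(D) = (-919 + D)*(-748 + D) (y(D) = (-919 + D)*(D - 748) = (-919 + D)*(-748 + D))
sqrt(y(g(45)) + M) = sqrt((687412 + (13/2)**2 - 1667*13/2) + 301/160022) = sqrt((687412 + 169/4 - 21671/2) + 301/160022) = sqrt(2706475/4 + 301/160022) = sqrt(216547771827/320044) = sqrt(17326203771650097)/160022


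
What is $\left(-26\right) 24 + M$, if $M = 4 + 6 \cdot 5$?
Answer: $-590$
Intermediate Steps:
$M = 34$ ($M = 4 + 30 = 34$)
$\left(-26\right) 24 + M = \left(-26\right) 24 + 34 = -624 + 34 = -590$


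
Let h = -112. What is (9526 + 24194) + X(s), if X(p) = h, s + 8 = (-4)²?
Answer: 33608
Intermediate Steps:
s = 8 (s = -8 + (-4)² = -8 + 16 = 8)
X(p) = -112
(9526 + 24194) + X(s) = (9526 + 24194) - 112 = 33720 - 112 = 33608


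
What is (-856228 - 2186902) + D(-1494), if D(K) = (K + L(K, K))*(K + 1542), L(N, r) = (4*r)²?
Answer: 1711088806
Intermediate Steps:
L(N, r) = 16*r²
D(K) = (1542 + K)*(K + 16*K²) (D(K) = (K + 16*K²)*(K + 1542) = (K + 16*K²)*(1542 + K) = (1542 + K)*(K + 16*K²))
(-856228 - 2186902) + D(-1494) = (-856228 - 2186902) - 1494*(1542 + 16*(-1494)² + 24673*(-1494)) = -3043130 - 1494*(1542 + 16*2232036 - 36861462) = -3043130 - 1494*(1542 + 35712576 - 36861462) = -3043130 - 1494*(-1147344) = -3043130 + 1714131936 = 1711088806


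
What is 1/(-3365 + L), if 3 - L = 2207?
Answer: -1/5569 ≈ -0.00017957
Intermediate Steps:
L = -2204 (L = 3 - 1*2207 = 3 - 2207 = -2204)
1/(-3365 + L) = 1/(-3365 - 2204) = 1/(-5569) = -1/5569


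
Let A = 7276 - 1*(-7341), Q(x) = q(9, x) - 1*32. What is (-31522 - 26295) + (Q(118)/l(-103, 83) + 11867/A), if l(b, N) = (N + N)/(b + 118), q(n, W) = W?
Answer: -70133807461/1213211 ≈ -57808.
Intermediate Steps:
Q(x) = -32 + x (Q(x) = x - 1*32 = x - 32 = -32 + x)
l(b, N) = 2*N/(118 + b) (l(b, N) = (2*N)/(118 + b) = 2*N/(118 + b))
A = 14617 (A = 7276 + 7341 = 14617)
(-31522 - 26295) + (Q(118)/l(-103, 83) + 11867/A) = (-31522 - 26295) + ((-32 + 118)/((2*83/(118 - 103))) + 11867/14617) = -57817 + (86/((2*83/15)) + 11867*(1/14617)) = -57817 + (86/((2*83*(1/15))) + 11867/14617) = -57817 + (86/(166/15) + 11867/14617) = -57817 + (86*(15/166) + 11867/14617) = -57817 + (645/83 + 11867/14617) = -57817 + 10412926/1213211 = -70133807461/1213211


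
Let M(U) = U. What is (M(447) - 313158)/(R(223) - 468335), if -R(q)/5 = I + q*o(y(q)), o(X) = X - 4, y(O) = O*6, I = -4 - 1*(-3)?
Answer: 312711/1955740 ≈ 0.15989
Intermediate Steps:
I = -1 (I = -4 + 3 = -1)
y(O) = 6*O
o(X) = -4 + X
R(q) = 5 - 5*q*(-4 + 6*q) (R(q) = -5*(-1 + q*(-4 + 6*q)) = 5 - 5*q*(-4 + 6*q))
(M(447) - 313158)/(R(223) - 468335) = (447 - 313158)/((5 - 30*223² + 20*223) - 468335) = -312711/((5 - 30*49729 + 4460) - 468335) = -312711/((5 - 1491870 + 4460) - 468335) = -312711/(-1487405 - 468335) = -312711/(-1955740) = -312711*(-1/1955740) = 312711/1955740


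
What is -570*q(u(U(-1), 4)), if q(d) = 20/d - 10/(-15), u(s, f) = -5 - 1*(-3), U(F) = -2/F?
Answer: 5320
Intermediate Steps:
u(s, f) = -2 (u(s, f) = -5 + 3 = -2)
q(d) = 2/3 + 20/d (q(d) = 20/d - 10*(-1/15) = 20/d + 2/3 = 2/3 + 20/d)
-570*q(u(U(-1), 4)) = -570*(2/3 + 20/(-2)) = -570*(2/3 + 20*(-1/2)) = -570*(2/3 - 10) = -570*(-28/3) = 5320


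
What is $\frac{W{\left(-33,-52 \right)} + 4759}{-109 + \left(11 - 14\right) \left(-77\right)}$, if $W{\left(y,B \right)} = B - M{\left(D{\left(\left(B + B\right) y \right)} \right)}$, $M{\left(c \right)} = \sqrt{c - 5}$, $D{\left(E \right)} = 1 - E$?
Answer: $\frac{4707}{122} - \frac{i \sqrt{859}}{61} \approx 38.582 - 0.48047 i$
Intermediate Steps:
$M{\left(c \right)} = \sqrt{-5 + c}$
$W{\left(y,B \right)} = B - \sqrt{-4 - 2 B y}$ ($W{\left(y,B \right)} = B - \sqrt{-5 - \left(-1 + \left(B + B\right) y\right)} = B - \sqrt{-5 - \left(-1 + 2 B y\right)} = B - \sqrt{-4 - 2 B y}$)
$\frac{W{\left(-33,-52 \right)} + 4759}{-109 + \left(11 - 14\right) \left(-77\right)} = \frac{\left(-52 - \sqrt{-4 - \left(-104\right) \left(-33\right)}\right) + 4759}{-109 + \left(11 - 14\right) \left(-77\right)} = \frac{\left(-52 - \sqrt{-4 - 3432}\right) + 4759}{-109 - -231} = \frac{\left(-52 - \sqrt{-3436}\right) + 4759}{-109 + 231} = \frac{\left(-52 - 2 i \sqrt{859}\right) + 4759}{122} = \left(\left(-52 - 2 i \sqrt{859}\right) + 4759\right) \frac{1}{122} = \left(4707 - 2 i \sqrt{859}\right) \frac{1}{122} = \frac{4707}{122} - \frac{i \sqrt{859}}{61}$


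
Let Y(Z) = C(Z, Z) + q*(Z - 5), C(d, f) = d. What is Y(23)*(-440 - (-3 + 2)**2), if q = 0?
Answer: -10143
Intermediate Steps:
Y(Z) = Z (Y(Z) = Z + 0*(Z - 5) = Z + 0*(-5 + Z) = Z + 0 = Z)
Y(23)*(-440 - (-3 + 2)**2) = 23*(-440 - (-3 + 2)**2) = 23*(-440 - 1*(-1)**2) = 23*(-440 - 1*1) = 23*(-440 - 1) = 23*(-441) = -10143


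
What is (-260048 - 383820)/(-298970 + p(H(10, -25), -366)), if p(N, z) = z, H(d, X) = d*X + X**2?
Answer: 160967/74834 ≈ 2.1510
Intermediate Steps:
H(d, X) = X**2 + X*d (H(d, X) = X*d + X**2 = X**2 + X*d)
(-260048 - 383820)/(-298970 + p(H(10, -25), -366)) = (-260048 - 383820)/(-298970 - 366) = -643868/(-299336) = -643868*(-1/299336) = 160967/74834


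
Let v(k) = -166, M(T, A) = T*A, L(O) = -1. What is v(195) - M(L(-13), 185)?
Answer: 19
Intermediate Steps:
M(T, A) = A*T
v(195) - M(L(-13), 185) = -166 - 185*(-1) = -166 - 1*(-185) = -166 + 185 = 19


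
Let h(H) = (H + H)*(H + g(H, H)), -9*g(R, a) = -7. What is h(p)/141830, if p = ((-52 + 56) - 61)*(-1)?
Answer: 152/3273 ≈ 0.046441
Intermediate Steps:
g(R, a) = 7/9 (g(R, a) = -⅑*(-7) = 7/9)
p = 57 (p = (4 - 61)*(-1) = -57*(-1) = 57)
h(H) = 2*H*(7/9 + H) (h(H) = (H + H)*(H + 7/9) = (2*H)*(7/9 + H) = 2*H*(7/9 + H))
h(p)/141830 = ((2/9)*57*(7 + 9*57))/141830 = ((2/9)*57*(7 + 513))*(1/141830) = ((2/9)*57*520)*(1/141830) = (19760/3)*(1/141830) = 152/3273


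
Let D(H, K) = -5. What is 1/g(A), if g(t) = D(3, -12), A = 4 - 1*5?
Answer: -1/5 ≈ -0.20000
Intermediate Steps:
A = -1 (A = 4 - 5 = -1)
g(t) = -5
1/g(A) = 1/(-5) = -1/5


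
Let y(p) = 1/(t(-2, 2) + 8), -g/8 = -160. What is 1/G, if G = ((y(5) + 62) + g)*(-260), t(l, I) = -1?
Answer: -7/2442700 ≈ -2.8657e-6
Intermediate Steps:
g = 1280 (g = -8*(-160) = 1280)
y(p) = ⅐ (y(p) = 1/(-1 + 8) = 1/7 = ⅐)
G = -2442700/7 (G = ((⅐ + 62) + 1280)*(-260) = (435/7 + 1280)*(-260) = (9395/7)*(-260) = -2442700/7 ≈ -3.4896e+5)
1/G = 1/(-2442700/7) = -7/2442700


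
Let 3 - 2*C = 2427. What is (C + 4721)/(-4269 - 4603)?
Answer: -3509/8872 ≈ -0.39551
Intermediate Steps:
C = -1212 (C = 3/2 - ½*2427 = 3/2 - 2427/2 = -1212)
(C + 4721)/(-4269 - 4603) = (-1212 + 4721)/(-4269 - 4603) = 3509/(-8872) = 3509*(-1/8872) = -3509/8872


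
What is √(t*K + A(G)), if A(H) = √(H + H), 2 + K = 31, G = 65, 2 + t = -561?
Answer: √(-16327 + √130) ≈ 127.73*I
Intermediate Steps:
t = -563 (t = -2 - 561 = -563)
K = 29 (K = -2 + 31 = 29)
A(H) = √2*√H (A(H) = √(2*H) = √2*√H)
√(t*K + A(G)) = √(-563*29 + √2*√65) = √(-16327 + √130)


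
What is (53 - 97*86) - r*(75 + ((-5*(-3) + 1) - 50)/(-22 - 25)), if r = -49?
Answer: -215192/47 ≈ -4578.6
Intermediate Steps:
(53 - 97*86) - r*(75 + ((-5*(-3) + 1) - 50)/(-22 - 25)) = (53 - 97*86) - (-49)*(75 + ((-5*(-3) + 1) - 50)/(-22 - 25)) = (53 - 8342) - (-49)*(75 + ((15 + 1) - 50)/(-47)) = -8289 - (-49)*(75 + (16 - 50)*(-1/47)) = -8289 - (-49)*(75 - 34*(-1/47)) = -8289 - (-49)*(75 + 34/47) = -8289 - (-49)*3559/47 = -8289 - 1*(-174391/47) = -8289 + 174391/47 = -215192/47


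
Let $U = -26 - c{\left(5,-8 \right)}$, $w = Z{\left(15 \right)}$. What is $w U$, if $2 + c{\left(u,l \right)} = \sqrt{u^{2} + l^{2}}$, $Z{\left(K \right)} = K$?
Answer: $-360 - 15 \sqrt{89} \approx -501.51$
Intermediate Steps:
$w = 15$
$c{\left(u,l \right)} = -2 + \sqrt{l^{2} + u^{2}}$ ($c{\left(u,l \right)} = -2 + \sqrt{u^{2} + l^{2}} = -2 + \sqrt{l^{2} + u^{2}}$)
$U = -24 - \sqrt{89}$ ($U = -26 - \left(-2 + \sqrt{\left(-8\right)^{2} + 5^{2}}\right) = -26 - \left(-2 + \sqrt{64 + 25}\right) = -26 - \left(-2 + \sqrt{89}\right) = -26 + \left(2 - \sqrt{89}\right) = -24 - \sqrt{89} \approx -33.434$)
$w U = 15 \left(-24 - \sqrt{89}\right) = -360 - 15 \sqrt{89}$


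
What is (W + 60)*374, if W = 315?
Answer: 140250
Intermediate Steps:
(W + 60)*374 = (315 + 60)*374 = 375*374 = 140250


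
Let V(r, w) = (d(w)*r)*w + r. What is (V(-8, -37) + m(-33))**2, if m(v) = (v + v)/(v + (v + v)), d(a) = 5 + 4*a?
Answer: 16130524036/9 ≈ 1.7923e+9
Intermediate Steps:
m(v) = 2/3 (m(v) = (2*v)/(v + 2*v) = (2*v)/((3*v)) = (2*v)*(1/(3*v)) = 2/3)
V(r, w) = r + r*w*(5 + 4*w) (V(r, w) = ((5 + 4*w)*r)*w + r = (r*(5 + 4*w))*w + r = r*w*(5 + 4*w) + r = r + r*w*(5 + 4*w))
(V(-8, -37) + m(-33))**2 = (-8*(1 - 37*(5 + 4*(-37))) + 2/3)**2 = (-8*(1 - 37*(5 - 148)) + 2/3)**2 = (-8*(1 - 37*(-143)) + 2/3)**2 = (-8*(1 + 5291) + 2/3)**2 = (-8*5292 + 2/3)**2 = (-42336 + 2/3)**2 = (-127006/3)**2 = 16130524036/9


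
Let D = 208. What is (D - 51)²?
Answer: 24649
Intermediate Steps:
(D - 51)² = (208 - 51)² = 157² = 24649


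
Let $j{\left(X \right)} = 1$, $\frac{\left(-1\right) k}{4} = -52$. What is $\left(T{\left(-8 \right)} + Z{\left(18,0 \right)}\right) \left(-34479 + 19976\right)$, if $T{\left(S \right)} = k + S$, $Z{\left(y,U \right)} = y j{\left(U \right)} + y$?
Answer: $-3422708$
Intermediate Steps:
$k = 208$ ($k = \left(-4\right) \left(-52\right) = 208$)
$Z{\left(y,U \right)} = 2 y$ ($Z{\left(y,U \right)} = y 1 + y = y + y = 2 y$)
$T{\left(S \right)} = 208 + S$
$\left(T{\left(-8 \right)} + Z{\left(18,0 \right)}\right) \left(-34479 + 19976\right) = \left(\left(208 - 8\right) + 2 \cdot 18\right) \left(-34479 + 19976\right) = \left(200 + 36\right) \left(-14503\right) = 236 \left(-14503\right) = -3422708$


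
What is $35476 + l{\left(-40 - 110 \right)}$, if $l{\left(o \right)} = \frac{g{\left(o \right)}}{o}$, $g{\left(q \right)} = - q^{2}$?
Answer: $35626$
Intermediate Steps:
$l{\left(o \right)} = - o$ ($l{\left(o \right)} = \frac{\left(-1\right) o^{2}}{o} = - o$)
$35476 + l{\left(-40 - 110 \right)} = 35476 - \left(-40 - 110\right) = 35476 - -150 = 35476 + 150 = 35626$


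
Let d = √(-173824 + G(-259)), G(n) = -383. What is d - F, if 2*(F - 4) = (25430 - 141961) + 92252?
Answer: 24271/2 + I*√174207 ≈ 12136.0 + 417.38*I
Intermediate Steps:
d = I*√174207 (d = √(-173824 - 383) = √(-174207) = I*√174207 ≈ 417.38*I)
F = -24271/2 (F = 4 + ((25430 - 141961) + 92252)/2 = 4 + (-116531 + 92252)/2 = 4 + (½)*(-24279) = 4 - 24279/2 = -24271/2 ≈ -12136.)
d - F = I*√174207 - 1*(-24271/2) = I*√174207 + 24271/2 = 24271/2 + I*√174207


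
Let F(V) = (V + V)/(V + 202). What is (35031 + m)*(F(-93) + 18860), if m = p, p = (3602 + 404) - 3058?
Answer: 73956777366/109 ≈ 6.7850e+8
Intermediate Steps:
p = 948 (p = 4006 - 3058 = 948)
m = 948
F(V) = 2*V/(202 + V) (F(V) = (2*V)/(202 + V) = 2*V/(202 + V))
(35031 + m)*(F(-93) + 18860) = (35031 + 948)*(2*(-93)/(202 - 93) + 18860) = 35979*(2*(-93)/109 + 18860) = 35979*(2*(-93)*(1/109) + 18860) = 35979*(-186/109 + 18860) = 35979*(2055554/109) = 73956777366/109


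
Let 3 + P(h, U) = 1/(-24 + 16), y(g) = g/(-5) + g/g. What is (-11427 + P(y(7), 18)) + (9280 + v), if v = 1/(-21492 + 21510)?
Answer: -154805/72 ≈ -2150.1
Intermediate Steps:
y(g) = 1 - g/5 (y(g) = g*(-⅕) + 1 = -g/5 + 1 = 1 - g/5)
v = 1/18 ≈ 0.055556
P(h, U) = -25/8 (P(h, U) = -3 + 1/(-24 + 16) = -3 + 1/(-8) = -3 - ⅛ = -25/8)
(-11427 + P(y(7), 18)) + (9280 + v) = (-11427 - 25/8) + (9280 + 1/18) = -91441/8 + 167041/18 = -154805/72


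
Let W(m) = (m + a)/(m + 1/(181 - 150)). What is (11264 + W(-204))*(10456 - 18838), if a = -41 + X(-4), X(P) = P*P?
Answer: -597044587722/6323 ≈ -9.4424e+7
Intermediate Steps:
X(P) = P²
a = -25 (a = -41 + (-4)² = -41 + 16 = -25)
W(m) = (-25 + m)/(1/31 + m) (W(m) = (m - 25)/(m + 1/(181 - 150)) = (-25 + m)/(m + 1/31) = (-25 + m)/(1/31 + m))
(11264 + W(-204))*(10456 - 18838) = (11264 + 31*(-25 - 204)/(1 + 31*(-204)))*(10456 - 18838) = (11264 + 31*(-229)/(1 - 6324))*(-8382) = (11264 + 31*(-229)/(-6323))*(-8382) = (11264 + 31*(-1/6323)*(-229))*(-8382) = (11264 + 7099/6323)*(-8382) = (71229371/6323)*(-8382) = -597044587722/6323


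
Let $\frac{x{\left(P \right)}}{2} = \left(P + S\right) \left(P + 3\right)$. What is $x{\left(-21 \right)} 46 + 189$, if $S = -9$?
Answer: $49869$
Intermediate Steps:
$x{\left(P \right)} = 2 \left(-9 + P\right) \left(3 + P\right)$ ($x{\left(P \right)} = 2 \left(P - 9\right) \left(P + 3\right) = 2 \left(-9 + P\right) \left(3 + P\right)$)
$x{\left(-21 \right)} 46 + 189 = \left(-54 - -252 + 2 \left(-21\right)^{2}\right) 46 + 189 = \left(-54 + 252 + 2 \cdot 441\right) 46 + 189 = \left(-54 + 252 + 882\right) 46 + 189 = 1080 \cdot 46 + 189 = 49680 + 189 = 49869$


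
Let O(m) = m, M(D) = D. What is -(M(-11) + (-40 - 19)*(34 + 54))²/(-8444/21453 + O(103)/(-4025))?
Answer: 2337553552874925/36196759 ≈ 6.4579e+7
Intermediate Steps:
-(M(-11) + (-40 - 19)*(34 + 54))²/(-8444/21453 + O(103)/(-4025)) = -(-11 + (-40 - 19)*(34 + 54))²/(-8444/21453 + 103/(-4025)) = -(-11 - 59*88)²/(-8444*1/21453 + 103*(-1/4025)) = -(-11 - 5192)²/(-8444/21453 - 103/4025) = -(-5203)²/(-36196759/86348325) = -27071209*(-86348325)/36196759 = -1*(-2337553552874925/36196759) = 2337553552874925/36196759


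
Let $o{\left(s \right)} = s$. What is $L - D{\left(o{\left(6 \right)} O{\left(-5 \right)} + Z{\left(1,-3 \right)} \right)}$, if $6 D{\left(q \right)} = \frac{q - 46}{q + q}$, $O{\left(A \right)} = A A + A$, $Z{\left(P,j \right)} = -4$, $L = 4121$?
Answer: $\frac{2868181}{696} \approx 4121.0$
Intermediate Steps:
$O{\left(A \right)} = A + A^{2}$ ($O{\left(A \right)} = A^{2} + A = A + A^{2}$)
$D{\left(q \right)} = \frac{-46 + q}{12 q}$ ($D{\left(q \right)} = \frac{\left(q - 46\right) \frac{1}{q + q}}{6} = \frac{\left(-46 + q\right) \frac{1}{2 q}}{6} = \frac{\frac{1}{2} \frac{1}{q} \left(-46 + q\right)}{6} = \frac{-46 + q}{12 q}$)
$L - D{\left(o{\left(6 \right)} O{\left(-5 \right)} + Z{\left(1,-3 \right)} \right)} = 4121 - \frac{-46 - \left(4 - 6 \left(- 5 \left(1 - 5\right)\right)\right)}{12 \left(6 \left(- 5 \left(1 - 5\right)\right) - 4\right)} = 4121 - \frac{-46 - \left(4 - 6 \left(\left(-5\right) \left(-4\right)\right)\right)}{12 \left(6 \left(\left(-5\right) \left(-4\right)\right) - 4\right)} = 4121 - \frac{-46 + \left(6 \cdot 20 - 4\right)}{12 \left(6 \cdot 20 - 4\right)} = 4121 - \frac{-46 + \left(120 - 4\right)}{12 \left(120 - 4\right)} = 4121 - \frac{-46 + 116}{12 \cdot 116} = 4121 - \frac{1}{12} \cdot \frac{1}{116} \cdot 70 = 4121 - \frac{35}{696} = \frac{2868181}{696}$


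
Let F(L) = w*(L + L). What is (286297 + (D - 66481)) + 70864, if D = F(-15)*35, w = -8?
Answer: 299080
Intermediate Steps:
F(L) = -16*L (F(L) = -8*(L + L) = -16*L)
D = 8400 (D = -16*(-15)*35 = 240*35 = 8400)
(286297 + (D - 66481)) + 70864 = (286297 + (8400 - 66481)) + 70864 = (286297 - 58081) + 70864 = 228216 + 70864 = 299080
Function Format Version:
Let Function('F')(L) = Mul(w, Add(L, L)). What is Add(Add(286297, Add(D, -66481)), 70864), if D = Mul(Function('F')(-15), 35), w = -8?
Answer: 299080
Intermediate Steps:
Function('F')(L) = Mul(-16, L) (Function('F')(L) = Mul(-8, Add(L, L)) = Mul(-8, Mul(2, L)) = Mul(-16, L))
D = 8400 (D = Mul(Mul(-16, -15), 35) = Mul(240, 35) = 8400)
Add(Add(286297, Add(D, -66481)), 70864) = Add(Add(286297, Add(8400, -66481)), 70864) = Add(Add(286297, -58081), 70864) = Add(228216, 70864) = 299080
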